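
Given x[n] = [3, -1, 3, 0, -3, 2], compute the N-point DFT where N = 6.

X[k] = Σ(n=0 to 5) x[n] · ω_6^(nk)
where ω_6 = e^(-2πi/6)

Computing each X[k]:
X[0] = 4
X[1] = 3.5000-2.5981i
X[2] = 2.5000+7.7942i
X[3] = 2
X[4] = 2.5000-7.7942i
X[5] = 3.5000+2.5981i

X = [4, 3.5000-2.5981i, 2.5000+7.7942i, 2, 2.5000-7.7942i, 3.5000+2.5981i]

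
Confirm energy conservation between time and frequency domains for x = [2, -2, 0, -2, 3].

Time domain:
Σ|x[n]|² = |2|² + |-2|² + |0|² + |-2|² + |3|² = 21.0000

Frequency domain:
(1/5)Σ|X[k]|² = (1/5)(|1|² + |3.9271+3.5797i|² + |0.5729+4.8410i|² + |0.5729-4.8410i|² + |3.9271-3.5797i|²) = (1/5)·105.0000 = 21.0000

Both sides agree, confirming Parseval's theorem.

Σ|x[n]|² = (1/N)Σ|X[k]|² = 21.0000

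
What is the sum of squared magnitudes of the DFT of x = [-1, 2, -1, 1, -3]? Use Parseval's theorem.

Parseval: Σ|x[n]|² = (1/N)Σ|X[k]|², so Σ|X[k]|² = N·Σ|x[n]|² = 5·16.0000

Σ|X[k]|² = N·Σ|x[n]|² = 5·16.0000 = 80.0000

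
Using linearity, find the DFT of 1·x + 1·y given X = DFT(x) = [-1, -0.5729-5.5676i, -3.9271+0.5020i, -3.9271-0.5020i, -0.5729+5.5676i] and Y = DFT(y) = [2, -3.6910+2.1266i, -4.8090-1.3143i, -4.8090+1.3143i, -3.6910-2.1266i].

By linearity: DFT(1x + 1y) = 1·DFT(x) + 1·DFT(y)
= 1·[-1, -0.5729-5.5676i, -3.9271+0.5020i, -3.9271-0.5020i, -0.5729+5.5676i] + 1·[2, -3.6910+2.1266i, -4.8090-1.3143i, -4.8090+1.3143i, -3.6910-2.1266i]

Computing element-wise:
Z[0] = 1·(-1) + 1·(2) = 1
Z[1] = 1·(-0.5729-5.5676i) + 1·(-3.6910+2.1266i) = -4.2639-3.4410i
Z[2] = 1·(-3.9271+0.5020i) + 1·(-4.8090-1.3143i) = -8.7361-0.8123i
Z[3] = 1·(-3.9271-0.5020i) + 1·(-4.8090+1.3143i) = -8.7361+0.8123i
Z[4] = 1·(-0.5729+5.5676i) + 1·(-3.6910-2.1266i) = -4.2639+3.4410i

DFT(1x + 1y) = 1·X + 1·Y = [1, -4.2639-3.4410i, -8.7361-0.8123i, -8.7361+0.8123i, -4.2639+3.4410i]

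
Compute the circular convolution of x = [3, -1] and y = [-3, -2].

(x ⊛ y)[n] = Σ(m=0 to 1) x[m] · y[(n-m) mod 2]

Computing each output sample:
(x ⊛ y)[0] = -7
(x ⊛ y)[1] = -3

x ⊛ y = [-7, -3]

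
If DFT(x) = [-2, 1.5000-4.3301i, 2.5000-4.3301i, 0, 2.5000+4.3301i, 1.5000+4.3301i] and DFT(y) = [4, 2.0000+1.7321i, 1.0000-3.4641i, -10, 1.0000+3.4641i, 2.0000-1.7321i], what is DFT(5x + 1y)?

By linearity: DFT(5x + 1y) = 5·DFT(x) + 1·DFT(y)
= 5·[-2, 1.5000-4.3301i, 2.5000-4.3301i, 0, 2.5000+4.3301i, 1.5000+4.3301i] + 1·[4, 2.0000+1.7321i, 1.0000-3.4641i, -10, 1.0000+3.4641i, 2.0000-1.7321i]

Computing element-wise:
Z[0] = 5·(-2) + 1·(4) = -6
Z[1] = 5·(1.5000-4.3301i) + 1·(2.0000+1.7321i) = 9.5000-19.9184i
Z[2] = 5·(2.5000-4.3301i) + 1·(1.0000-3.4641i) = 13.5000-25.1146i
Z[3] = 5·(0) + 1·(-10) = -10
Z[4] = 5·(2.5000+4.3301i) + 1·(1.0000+3.4641i) = 13.5000+25.1146i
Z[5] = 5·(1.5000+4.3301i) + 1·(2.0000-1.7321i) = 9.5000+19.9184i

DFT(5x + 1y) = 5·X + 1·Y = [-6, 9.5000-19.9184i, 13.5000-25.1146i, -10, 13.5000+25.1146i, 9.5000+19.9184i]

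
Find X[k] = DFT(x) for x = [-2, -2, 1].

X[k] = Σ(n=0 to 2) x[n] · ω_3^(nk)
where ω_3 = e^(-2πi/3)

Computing each X[k]:
X[0] = -3
X[1] = -1.5000+2.5981i
X[2] = -1.5000-2.5981i

X = [-3, -1.5000+2.5981i, -1.5000-2.5981i]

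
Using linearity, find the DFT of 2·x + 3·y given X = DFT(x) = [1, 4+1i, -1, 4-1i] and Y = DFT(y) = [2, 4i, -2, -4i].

By linearity: DFT(2x + 3y) = 2·DFT(x) + 3·DFT(y)
= 2·[1, 4+1i, -1, 4-1i] + 3·[2, 4i, -2, -4i]

Computing element-wise:
Z[0] = 2·(1) + 3·(2) = 8
Z[1] = 2·(4+1i) + 3·(4i) = 8+14i
Z[2] = 2·(-1) + 3·(-2) = -8
Z[3] = 2·(4-1i) + 3·(-4i) = 8-14i

DFT(2x + 3y) = 2·X + 3·Y = [8, 8+14i, -8, 8-14i]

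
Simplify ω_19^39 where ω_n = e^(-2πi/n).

Since ω_19^19 = 1, powers reduce modulo 19.
39 mod 19 = 1
So ω_19^39 = ω_19^1 = e^(-2πi·1/19)

ω_19^39 = ω_19^1 = 0.9458-0.3247i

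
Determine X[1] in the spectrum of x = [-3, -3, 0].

X[1] = Σ(n=0 to 2) x[n] · ω_3^(1n) where ω_3 = e^(-2πi/3)
= (-3)·ω_3^0 + (-3)·ω_3^1 + (0)·ω_3^2

X[1] = -1.5000+2.5981i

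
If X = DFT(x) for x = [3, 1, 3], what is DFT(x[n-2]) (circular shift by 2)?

Time shift by 2: X_shifted[k] = ω_3^(2k) · X[k]
Shifted x = [1, 3, 3]

DFT(x[n-2]) = [7, -2, -2]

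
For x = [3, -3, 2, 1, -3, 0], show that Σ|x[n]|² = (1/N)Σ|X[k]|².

Time domain:
Σ|x[n]|² = |3|² + |-3|² + |2|² + |1|² + |-3|² + |0|² = 32.0000

Frequency domain:
(1/6)Σ|X[k]|² = (1/6)(|0|² + |1.0000-1.7321i|² + |6.0000+6.9282i|² + |4|² + |6.0000-6.9282i|² + |1.0000+1.7321i|²) = (1/6)·192.0000 = 32.0000

Both sides agree, confirming Parseval's theorem.

Σ|x[n]|² = (1/N)Σ|X[k]|² = 32.0000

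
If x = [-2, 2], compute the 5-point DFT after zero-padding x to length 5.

Original 2-point DFT: [0, -4]
Zero-padded 5-point DFT provides frequency interpolation.

DFT_5([x, 0, ...]) = [0, -1.3820-1.9021i, -3.6180-1.1756i, -3.6180+1.1756i, -1.3820+1.9021i]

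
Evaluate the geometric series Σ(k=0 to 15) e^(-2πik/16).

Sum of all nth roots of unity equals 0 for n > 1 (geometric series with r ≠ 1).

0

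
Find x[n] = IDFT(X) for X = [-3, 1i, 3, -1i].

x[n] = (1/4) Σ(k=0 to 3) X[k] · e^(2πikn/4)

Computing each x[n]:
x[0] = 0
x[1] = -2
x[2] = 0
x[3] = -1

x = [0, -2, 0, -1]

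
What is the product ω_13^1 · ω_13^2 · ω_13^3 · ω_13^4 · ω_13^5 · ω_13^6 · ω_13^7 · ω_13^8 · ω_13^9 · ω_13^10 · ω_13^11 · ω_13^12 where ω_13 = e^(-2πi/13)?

The primitive 13th roots of unity are ω_13^k for k coprime to 13: k ∈ {1, 2, 3, 4, 5, 6, 7, 8, 9, 10, 11, 12}
Their product equals the constant term of the cyclotomic polynomial Φ_13(x) up to sign.
For n ≥ 3, the product of all primitive nth roots of unity is 1. (For n=1 it is 1; for n=2 it is -1.)

1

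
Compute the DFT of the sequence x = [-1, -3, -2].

X[k] = Σ(n=0 to 2) x[n] · ω_3^(nk)
where ω_3 = e^(-2πi/3)

Computing each X[k]:
X[0] = -6
X[1] = 1.5000+0.8660i
X[2] = 1.5000-0.8660i

X = [-6, 1.5000+0.8660i, 1.5000-0.8660i]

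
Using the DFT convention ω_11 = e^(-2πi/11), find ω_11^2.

ω_11^2 = e^(-2πi·2/11)
= cos(-2π·2/11) + i·sin(-2π·2/11)
= cos(-4π/11) + i·sin(-4π/11)

ω_11^2 = cos(-4π/11) + i·sin(-4π/11) = 0.4154-0.9096i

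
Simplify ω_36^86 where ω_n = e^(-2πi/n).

Since ω_36^36 = 1, powers reduce modulo 36.
86 mod 36 = 14
So ω_36^86 = ω_36^14 = e^(-2πi·14/36)

ω_36^86 = ω_36^14 = -0.7660-0.6428i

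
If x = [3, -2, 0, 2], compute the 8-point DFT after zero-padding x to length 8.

Original 4-point DFT: [3, 3+4i, 3, 3-4i]
Zero-padded 8-point DFT provides frequency interpolation.

DFT_8([x, 0, ...]) = [3, 0.1716, 3+4i, 5.8284, 3, 5.8284, 3-4i, 0.1716]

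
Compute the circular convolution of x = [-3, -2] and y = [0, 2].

(x ⊛ y)[n] = Σ(m=0 to 1) x[m] · y[(n-m) mod 2]

Computing each output sample:
(x ⊛ y)[0] = -4
(x ⊛ y)[1] = -6

x ⊛ y = [-4, -6]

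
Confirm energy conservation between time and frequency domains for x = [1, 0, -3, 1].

Time domain:
Σ|x[n]|² = |1|² + |0|² + |-3|² + |1|² = 11.0000

Frequency domain:
(1/4)Σ|X[k]|² = (1/4)(|-1|² + |4+1i|² + |-3|² + |4-1i|²) = (1/4)·44.0000 = 11.0000

Both sides agree, confirming Parseval's theorem.

Σ|x[n]|² = (1/N)Σ|X[k]|² = 11.0000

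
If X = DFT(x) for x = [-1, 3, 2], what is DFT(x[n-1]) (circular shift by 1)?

Time shift by 1: X_shifted[k] = ω_3^(1k) · X[k]
Shifted x = [2, -1, 3]

DFT(x[n-1]) = [4, 1.0000+3.4641i, 1.0000-3.4641i]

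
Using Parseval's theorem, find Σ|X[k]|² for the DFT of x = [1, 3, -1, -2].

Parseval: Σ|x[n]|² = (1/N)Σ|X[k]|², so Σ|X[k]|² = N·Σ|x[n]|² = 4·15.0000

Σ|X[k]|² = N·Σ|x[n]|² = 4·15.0000 = 60.0000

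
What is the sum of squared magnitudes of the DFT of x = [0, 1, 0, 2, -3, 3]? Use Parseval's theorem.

Parseval: Σ|x[n]|² = (1/N)Σ|X[k]|², so Σ|X[k]|² = N·Σ|x[n]|² = 6·23.0000

Σ|X[k]|² = N·Σ|x[n]|² = 6·23.0000 = 138.0000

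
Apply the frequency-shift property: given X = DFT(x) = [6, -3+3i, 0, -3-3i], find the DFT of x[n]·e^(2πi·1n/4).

Modulation property: DFT(ω_4^(-1n)·x[n]) = X[(k-1) mod 4], so circularly shift X by 1 positions.

X[k-1] = [-3-3i, 6, -3+3i, 0]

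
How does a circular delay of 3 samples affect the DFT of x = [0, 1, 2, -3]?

Time shift by 3: X_shifted[k] = ω_4^(3k) · X[k]
Shifted x = [1, 2, -3, 0]

DFT(x[n-3]) = [0, 4-2i, -4, 4+2i]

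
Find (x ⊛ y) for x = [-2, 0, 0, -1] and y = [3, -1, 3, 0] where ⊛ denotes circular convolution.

(x ⊛ y)[n] = Σ(m=0 to 3) x[m] · y[(n-m) mod 4]

Computing each output sample:
(x ⊛ y)[0] = -5
(x ⊛ y)[1] = -1
(x ⊛ y)[2] = -6
(x ⊛ y)[3] = -3

x ⊛ y = [-5, -1, -6, -3]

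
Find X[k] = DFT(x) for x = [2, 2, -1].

X[k] = Σ(n=0 to 2) x[n] · ω_3^(nk)
where ω_3 = e^(-2πi/3)

Computing each X[k]:
X[0] = 3
X[1] = 1.5000-2.5981i
X[2] = 1.5000+2.5981i

X = [3, 1.5000-2.5981i, 1.5000+2.5981i]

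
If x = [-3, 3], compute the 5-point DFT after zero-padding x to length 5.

Original 2-point DFT: [0, -6]
Zero-padded 5-point DFT provides frequency interpolation.

DFT_5([x, 0, ...]) = [0, -2.0729-2.8532i, -5.4271-1.7634i, -5.4271+1.7634i, -2.0729+2.8532i]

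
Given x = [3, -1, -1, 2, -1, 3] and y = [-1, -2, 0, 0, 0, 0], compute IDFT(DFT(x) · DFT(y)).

(x ⊛ y)[n] = Σ(m=0 to 5) x[m] · y[(n-m) mod 6]

Computing each output sample:
(x ⊛ y)[0] = -9
(x ⊛ y)[1] = -5
(x ⊛ y)[2] = 3
(x ⊛ y)[3] = 0
(x ⊛ y)[4] = -3
(x ⊛ y)[5] = -1

x ⊛ y = [-9, -5, 3, 0, -3, -1]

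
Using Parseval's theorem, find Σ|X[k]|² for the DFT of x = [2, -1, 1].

Parseval: Σ|x[n]|² = (1/N)Σ|X[k]|², so Σ|X[k]|² = N·Σ|x[n]|² = 3·6.0000

Σ|X[k]|² = N·Σ|x[n]|² = 3·6.0000 = 18.0000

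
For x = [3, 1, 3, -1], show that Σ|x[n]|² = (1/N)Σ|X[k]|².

Time domain:
Σ|x[n]|² = |3|² + |1|² + |3|² + |-1|² = 20.0000

Frequency domain:
(1/4)Σ|X[k]|² = (1/4)(|6|² + |-2i|² + |6|² + |2i|²) = (1/4)·80.0000 = 20.0000

Both sides agree, confirming Parseval's theorem.

Σ|x[n]|² = (1/N)Σ|X[k]|² = 20.0000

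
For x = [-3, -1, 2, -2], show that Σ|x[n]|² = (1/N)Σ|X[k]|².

Time domain:
Σ|x[n]|² = |-3|² + |-1|² + |2|² + |-2|² = 18.0000

Frequency domain:
(1/4)Σ|X[k]|² = (1/4)(|-4|² + |-5-1i|² + |2|² + |-5+1i|²) = (1/4)·72.0000 = 18.0000

Both sides agree, confirming Parseval's theorem.

Σ|x[n]|² = (1/N)Σ|X[k]|² = 18.0000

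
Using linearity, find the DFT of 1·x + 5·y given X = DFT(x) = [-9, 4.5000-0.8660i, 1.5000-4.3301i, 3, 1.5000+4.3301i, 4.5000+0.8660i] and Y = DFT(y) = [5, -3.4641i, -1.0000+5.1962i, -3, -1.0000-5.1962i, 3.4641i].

By linearity: DFT(1x + 5y) = 1·DFT(x) + 5·DFT(y)
= 1·[-9, 4.5000-0.8660i, 1.5000-4.3301i, 3, 1.5000+4.3301i, 4.5000+0.8660i] + 5·[5, -3.4641i, -1.0000+5.1962i, -3, -1.0000-5.1962i, 3.4641i]

Computing element-wise:
Z[0] = 1·(-9) + 5·(5) = 16
Z[1] = 1·(4.5000-0.8660i) + 5·(-3.4641i) = 4.5000-18.1865i
Z[2] = 1·(1.5000-4.3301i) + 5·(-1.0000+5.1962i) = -3.5000+21.6509i
Z[3] = 1·(3) + 5·(-3) = -12
Z[4] = 1·(1.5000+4.3301i) + 5·(-1.0000-5.1962i) = -3.5000-21.6509i
Z[5] = 1·(4.5000+0.8660i) + 5·(3.4641i) = 4.5000+18.1865i

DFT(1x + 5y) = 1·X + 5·Y = [16, 4.5000-18.1865i, -3.5000+21.6509i, -12, -3.5000-21.6509i, 4.5000+18.1865i]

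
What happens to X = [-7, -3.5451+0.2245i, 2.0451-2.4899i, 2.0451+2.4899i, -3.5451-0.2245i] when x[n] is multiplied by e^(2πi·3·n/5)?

Modulation property: DFT(ω_5^(-3n)·x[n]) = X[(k-3) mod 5], so circularly shift X by 3 positions.

X[k-3] = [2.0451-2.4899i, 2.0451+2.4899i, -3.5451-0.2245i, -7, -3.5451+0.2245i]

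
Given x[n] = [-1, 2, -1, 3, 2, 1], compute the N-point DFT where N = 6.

X[k] = Σ(n=0 to 5) x[n] · ω_6^(nk)
where ω_6 = e^(-2πi/6)

Computing each X[k]:
X[0] = 6
X[1] = -3.0000+1.7321i
X[2] = -3.4641i
X[3] = -6
X[4] = 3.4641i
X[5] = -3.0000-1.7321i

X = [6, -3.0000+1.7321i, -3.4641i, -6, 3.4641i, -3.0000-1.7321i]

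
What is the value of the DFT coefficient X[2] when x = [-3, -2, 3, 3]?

X[2] = Σ(n=0 to 3) x[n] · ω_4^(2n) where ω_4 = e^(-2πi/4)
= (-3)·ω_4^0 + (-2)·ω_4^2 + (3)·ω_4^4 + (3)·ω_4^6

X[2] = -1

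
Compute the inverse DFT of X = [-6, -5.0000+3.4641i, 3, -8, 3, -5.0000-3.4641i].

x[n] = (1/6) Σ(k=0 to 5) X[k] · e^(2πikn/6)

Computing each x[n]:
x[0] = -3
x[1] = -2
x[2] = -3
x[3] = 3
x[4] = -1
x[5] = 0

x = [-3, -2, -3, 3, -1, 0]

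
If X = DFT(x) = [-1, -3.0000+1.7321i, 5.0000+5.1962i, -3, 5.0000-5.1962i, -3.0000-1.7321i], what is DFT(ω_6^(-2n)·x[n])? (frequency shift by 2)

Modulation property: DFT(ω_6^(-2n)·x[n]) = X[(k-2) mod 6], so circularly shift X by 2 positions.

X[k-2] = [5.0000-5.1962i, -3.0000-1.7321i, -1, -3.0000+1.7321i, 5.0000+5.1962i, -3]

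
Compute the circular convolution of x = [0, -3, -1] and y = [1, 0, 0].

(x ⊛ y)[n] = Σ(m=0 to 2) x[m] · y[(n-m) mod 3]

Computing each output sample:
(x ⊛ y)[0] = 0
(x ⊛ y)[1] = -3
(x ⊛ y)[2] = -1

x ⊛ y = [0, -3, -1]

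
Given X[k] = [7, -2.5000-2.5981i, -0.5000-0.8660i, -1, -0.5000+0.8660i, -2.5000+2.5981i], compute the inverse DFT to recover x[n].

x[n] = (1/6) Σ(k=0 to 5) X[k] · e^(2πikn/6)

Computing each x[n]:
x[0] = 0
x[1] = 2
x[2] = 2
x[3] = 2
x[4] = 1
x[5] = 0

x = [0, 2, 2, 2, 1, 0]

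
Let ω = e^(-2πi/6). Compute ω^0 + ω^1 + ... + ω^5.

Sum of all nth roots of unity equals 0 for n > 1 (geometric series with r ≠ 1).

0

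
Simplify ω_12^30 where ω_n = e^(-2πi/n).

Since ω_12^12 = 1, powers reduce modulo 12.
30 mod 12 = 6
So ω_12^30 = ω_12^6 = e^(-2πi·6/12)

ω_12^30 = ω_12^6 = -1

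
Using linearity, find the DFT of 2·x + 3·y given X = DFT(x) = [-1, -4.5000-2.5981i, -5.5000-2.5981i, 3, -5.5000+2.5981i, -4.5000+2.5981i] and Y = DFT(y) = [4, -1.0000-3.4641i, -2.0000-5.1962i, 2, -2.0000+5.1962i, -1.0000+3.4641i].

By linearity: DFT(2x + 3y) = 2·DFT(x) + 3·DFT(y)
= 2·[-1, -4.5000-2.5981i, -5.5000-2.5981i, 3, -5.5000+2.5981i, -4.5000+2.5981i] + 3·[4, -1.0000-3.4641i, -2.0000-5.1962i, 2, -2.0000+5.1962i, -1.0000+3.4641i]

Computing element-wise:
Z[0] = 2·(-1) + 3·(4) = 10
Z[1] = 2·(-4.5000-2.5981i) + 3·(-1.0000-3.4641i) = -12.0000-15.5885i
Z[2] = 2·(-5.5000-2.5981i) + 3·(-2.0000-5.1962i) = -17.0000-20.7848i
Z[3] = 2·(3) + 3·(2) = 12
Z[4] = 2·(-5.5000+2.5981i) + 3·(-2.0000+5.1962i) = -17.0000+20.7848i
Z[5] = 2·(-4.5000+2.5981i) + 3·(-1.0000+3.4641i) = -12.0000+15.5885i

DFT(2x + 3y) = 2·X + 3·Y = [10, -12.0000-15.5885i, -17.0000-20.7848i, 12, -17.0000+20.7848i, -12.0000+15.5885i]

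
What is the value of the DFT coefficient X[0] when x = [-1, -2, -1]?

X[0] = Σ(n=0 to 2) x[n] · ω_3^0 = Σ x[n]
= (-1) + (-2) + (-1)

X[0] = -4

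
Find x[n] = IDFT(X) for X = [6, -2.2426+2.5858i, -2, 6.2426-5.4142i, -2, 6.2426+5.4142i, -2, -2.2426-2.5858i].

x[n] = (1/8) Σ(k=0 to 7) X[k] · e^(2πikn/8)

Computing each x[n]:
x[0] = 1
x[1] = 0
x[2] = -1
x[3] = 3
x[4] = -1
x[5] = 2
x[6] = 3
x[7] = -1

x = [1, 0, -1, 3, -1, 2, 3, -1]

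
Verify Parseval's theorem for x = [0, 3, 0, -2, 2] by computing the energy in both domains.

Time domain:
Σ|x[n]|² = |0|² + |3|² + |0|² + |-2|² + |2|² = 17.0000

Frequency domain:
(1/5)Σ|X[k]|² = (1/5)(|3|² + |3.1631-2.1266i|² + |-4.6631+1.3143i|² + |-4.6631-1.3143i|² + |3.1631+2.1266i|²) = (1/5)·85.0000 = 17.0000

Both sides agree, confirming Parseval's theorem.

Σ|x[n]|² = (1/N)Σ|X[k]|² = 17.0000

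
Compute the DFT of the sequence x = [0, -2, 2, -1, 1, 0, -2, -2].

X[k] = Σ(n=0 to 7) x[n] · ω_8^(nk)
where ω_8 = e^(-2πi/8)

Computing each X[k]:
X[0] = -4
X[1] = -3.1213-3.2929i
X[2] = 1-1i
X[3] = 1.1213+4.7071i
X[4] = 6
X[5] = 1.1213-4.7071i
X[6] = 1+1i
X[7] = -3.1213+3.2929i

X = [-4, -3.1213-3.2929i, 1-1i, 1.1213+4.7071i, 6, 1.1213-4.7071i, 1+1i, -3.1213+3.2929i]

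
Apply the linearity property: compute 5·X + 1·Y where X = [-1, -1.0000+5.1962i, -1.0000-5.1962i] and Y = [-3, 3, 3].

By linearity: DFT(5x + 1y) = 5·DFT(x) + 1·DFT(y)
= 5·[-1, -1.0000+5.1962i, -1.0000-5.1962i] + 1·[-3, 3, 3]

Computing element-wise:
Z[0] = 5·(-1) + 1·(-3) = -8
Z[1] = 5·(-1.0000+5.1962i) + 1·(3) = -2.0000+25.9810i
Z[2] = 5·(-1.0000-5.1962i) + 1·(3) = -2.0000-25.9810i

DFT(5x + 1y) = 5·X + 1·Y = [-8, -2.0000+25.9810i, -2.0000-25.9810i]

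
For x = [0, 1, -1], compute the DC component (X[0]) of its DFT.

X[0] = Σ(n=0 to 2) x[n] · ω_3^0 = Σ x[n]
= (0) + (1) + (-1)

X[0] = 0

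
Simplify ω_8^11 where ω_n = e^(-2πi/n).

Since ω_8^8 = 1, powers reduce modulo 8.
11 mod 8 = 3
So ω_8^11 = ω_8^3 = e^(-2πi·3/8)

ω_8^11 = ω_8^3 = -0.7071-0.7071i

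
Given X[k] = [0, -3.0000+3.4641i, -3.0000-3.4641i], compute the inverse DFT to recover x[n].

x[n] = (1/3) Σ(k=0 to 2) X[k] · e^(2πikn/3)

Computing each x[n]:
x[0] = -2
x[1] = -1
x[2] = 3

x = [-2, -1, 3]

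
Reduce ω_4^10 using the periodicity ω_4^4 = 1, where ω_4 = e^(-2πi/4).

Since ω_4^4 = 1, powers reduce modulo 4.
10 mod 4 = 2
So ω_4^10 = ω_4^2 = e^(-2πi·2/4)

ω_4^10 = ω_4^2 = -1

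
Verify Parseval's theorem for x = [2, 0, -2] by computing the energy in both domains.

Time domain:
Σ|x[n]|² = |2|² + |0|² + |-2|² = 8.0000

Frequency domain:
(1/3)Σ|X[k]|² = (1/3)(|0|² + |3.0000-1.7321i|² + |3.0000+1.7321i|²) = (1/3)·24.0000 = 8.0000

Both sides agree, confirming Parseval's theorem.

Σ|x[n]|² = (1/N)Σ|X[k]|² = 8.0000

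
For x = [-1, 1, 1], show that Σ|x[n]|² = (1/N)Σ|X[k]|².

Time domain:
Σ|x[n]|² = |-1|² + |1|² + |1|² = 3.0000

Frequency domain:
(1/3)Σ|X[k]|² = (1/3)(|1|² + |-2|² + |-2|²) = (1/3)·9.0000 = 3.0000

Both sides agree, confirming Parseval's theorem.

Σ|x[n]|² = (1/N)Σ|X[k]|² = 3.0000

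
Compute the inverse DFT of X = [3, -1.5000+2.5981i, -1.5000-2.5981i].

x[n] = (1/3) Σ(k=0 to 2) X[k] · e^(2πikn/3)

Computing each x[n]:
x[0] = 0
x[1] = 0
x[2] = 3

x = [0, 0, 3]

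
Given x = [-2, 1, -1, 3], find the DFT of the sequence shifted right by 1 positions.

Time shift by 1: X_shifted[k] = ω_4^(1k) · X[k]
Shifted x = [3, -2, 1, -1]

DFT(x[n-1]) = [1, 2+1i, 7, 2-1i]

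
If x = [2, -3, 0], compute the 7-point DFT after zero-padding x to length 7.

Original 3-point DFT: [-1, 3.5000+2.5981i, 3.5000-2.5981i]
Zero-padded 7-point DFT provides frequency interpolation.

DFT_7([x, 0, ...]) = [-1, 0.1295+2.3455i, 2.6676+2.9248i, 4.7029+1.3017i, 4.7029-1.3017i, 2.6676-2.9248i, 0.1295-2.3455i]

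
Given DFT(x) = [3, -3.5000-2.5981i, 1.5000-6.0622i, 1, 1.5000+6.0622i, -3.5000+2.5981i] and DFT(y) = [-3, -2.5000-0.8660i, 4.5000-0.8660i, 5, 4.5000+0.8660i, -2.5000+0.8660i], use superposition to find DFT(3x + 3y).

By linearity: DFT(3x + 3y) = 3·DFT(x) + 3·DFT(y)
= 3·[3, -3.5000-2.5981i, 1.5000-6.0622i, 1, 1.5000+6.0622i, -3.5000+2.5981i] + 3·[-3, -2.5000-0.8660i, 4.5000-0.8660i, 5, 4.5000+0.8660i, -2.5000+0.8660i]

Computing element-wise:
Z[0] = 3·(3) + 3·(-3) = 0
Z[1] = 3·(-3.5000-2.5981i) + 3·(-2.5000-0.8660i) = -18.0000-10.3923i
Z[2] = 3·(1.5000-6.0622i) + 3·(4.5000-0.8660i) = 18.0000-20.7846i
Z[3] = 3·(1) + 3·(5) = 18
Z[4] = 3·(1.5000+6.0622i) + 3·(4.5000+0.8660i) = 18.0000+20.7846i
Z[5] = 3·(-3.5000+2.5981i) + 3·(-2.5000+0.8660i) = -18.0000+10.3923i

DFT(3x + 3y) = 3·X + 3·Y = [0, -18.0000-10.3923i, 18.0000-20.7846i, 18, 18.0000+20.7846i, -18.0000+10.3923i]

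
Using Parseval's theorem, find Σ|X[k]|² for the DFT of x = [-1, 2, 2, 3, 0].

Parseval: Σ|x[n]|² = (1/N)Σ|X[k]|², so Σ|X[k]|² = N·Σ|x[n]|² = 5·18.0000

Σ|X[k]|² = N·Σ|x[n]|² = 5·18.0000 = 90.0000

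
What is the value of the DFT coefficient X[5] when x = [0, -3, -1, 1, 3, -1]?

X[5] = Σ(n=0 to 5) x[n] · ω_6^(5n) where ω_6 = e^(-2πi/6)
= (0)·ω_6^0 + (-3)·ω_6^5 + (-1)·ω_6^10 + (1)·ω_6^15 + (3)·ω_6^20 + (-1)·ω_6^25

X[5] = -4.0000-5.1962i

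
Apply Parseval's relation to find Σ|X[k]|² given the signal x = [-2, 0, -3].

Parseval: Σ|x[n]|² = (1/N)Σ|X[k]|², so Σ|X[k]|² = N·Σ|x[n]|² = 3·13.0000

Σ|X[k]|² = N·Σ|x[n]|² = 3·13.0000 = 39.0000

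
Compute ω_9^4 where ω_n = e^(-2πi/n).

ω_9^4 = e^(-2πi·4/9)
= cos(-2π·4/9) + i·sin(-2π·4/9)
= cos(-8π/9) + i·sin(-8π/9)

ω_9^4 = cos(-8π/9) + i·sin(-8π/9) = -0.9397-0.3420i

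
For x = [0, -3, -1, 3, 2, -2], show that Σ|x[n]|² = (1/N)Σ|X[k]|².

Time domain:
Σ|x[n]|² = |0|² + |-3|² + |-1|² + |3|² + |2|² + |-2|² = 27.0000

Frequency domain:
(1/6)Σ|X[k]|² = (1/6)(|-1|² + |-6.0000+3.4641i|² + |5.0000-1.7321i|² + |3|² + |5.0000+1.7321i|² + |-6.0000-3.4641i|²) = (1/6)·162.0000 = 27.0000

Both sides agree, confirming Parseval's theorem.

Σ|x[n]|² = (1/N)Σ|X[k]|² = 27.0000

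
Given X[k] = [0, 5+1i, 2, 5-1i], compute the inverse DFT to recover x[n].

x[n] = (1/4) Σ(k=0 to 3) X[k] · e^(2πikn/4)

Computing each x[n]:
x[0] = 3
x[1] = -1
x[2] = -2
x[3] = 0

x = [3, -1, -2, 0]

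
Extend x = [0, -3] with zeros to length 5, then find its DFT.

Original 2-point DFT: [-3, 3]
Zero-padded 5-point DFT provides frequency interpolation.

DFT_5([x, 0, ...]) = [-3, -0.9271+2.8532i, 2.4271+1.7634i, 2.4271-1.7634i, -0.9271-2.8532i]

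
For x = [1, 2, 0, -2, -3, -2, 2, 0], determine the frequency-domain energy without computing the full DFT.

Parseval: Σ|x[n]|² = (1/N)Σ|X[k]|², so Σ|X[k]|² = N·Σ|x[n]|² = 8·26.0000

Σ|X[k]|² = N·Σ|x[n]|² = 8·26.0000 = 208.0000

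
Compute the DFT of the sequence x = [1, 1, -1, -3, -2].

X[k] = Σ(n=0 to 4) x[n] · ω_5^(nk)
where ω_5 = e^(-2πi/5)

Computing each X[k]:
X[0] = -4
X[1] = 3.9271-4.0287i
X[2] = 0.5729+0.1388i
X[3] = 0.5729-0.1388i
X[4] = 3.9271+4.0287i

X = [-4, 3.9271-4.0287i, 0.5729+0.1388i, 0.5729-0.1388i, 3.9271+4.0287i]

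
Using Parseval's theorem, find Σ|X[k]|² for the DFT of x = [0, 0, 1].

Parseval: Σ|x[n]|² = (1/N)Σ|X[k]|², so Σ|X[k]|² = N·Σ|x[n]|² = 3·1.0000

Σ|X[k]|² = N·Σ|x[n]|² = 3·1.0000 = 3.0000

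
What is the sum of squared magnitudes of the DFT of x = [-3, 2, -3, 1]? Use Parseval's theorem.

Parseval: Σ|x[n]|² = (1/N)Σ|X[k]|², so Σ|X[k]|² = N·Σ|x[n]|² = 4·23.0000

Σ|X[k]|² = N·Σ|x[n]|² = 4·23.0000 = 92.0000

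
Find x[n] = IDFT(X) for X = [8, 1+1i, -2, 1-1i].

x[n] = (1/4) Σ(k=0 to 3) X[k] · e^(2πikn/4)

Computing each x[n]:
x[0] = 2
x[1] = 2
x[2] = 1
x[3] = 3

x = [2, 2, 1, 3]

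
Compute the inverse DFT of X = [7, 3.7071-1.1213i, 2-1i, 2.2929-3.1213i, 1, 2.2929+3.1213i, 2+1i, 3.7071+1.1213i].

x[n] = (1/8) Σ(k=0 to 7) X[k] · e^(2πikn/8)

Computing each x[n]:
x[0] = 3
x[1] = 2
x[2] = 0
x[3] = 1
x[4] = 0
x[5] = 0
x[6] = 1
x[7] = 0

x = [3, 2, 0, 1, 0, 0, 1, 0]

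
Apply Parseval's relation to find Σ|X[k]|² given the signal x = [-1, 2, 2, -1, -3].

Parseval: Σ|x[n]|² = (1/N)Σ|X[k]|², so Σ|X[k]|² = N·Σ|x[n]|² = 5·19.0000

Σ|X[k]|² = N·Σ|x[n]|² = 5·19.0000 = 95.0000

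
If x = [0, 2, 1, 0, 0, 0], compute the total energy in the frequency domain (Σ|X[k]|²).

Parseval: Σ|x[n]|² = (1/N)Σ|X[k]|², so Σ|X[k]|² = N·Σ|x[n]|² = 6·5.0000

Σ|X[k]|² = N·Σ|x[n]|² = 6·5.0000 = 30.0000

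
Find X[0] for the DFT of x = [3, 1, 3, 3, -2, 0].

X[0] = Σ(n=0 to 5) x[n] · ω_6^0 = Σ x[n]
= (3) + (1) + (3) + (3) + (-2) + (0)

X[0] = 8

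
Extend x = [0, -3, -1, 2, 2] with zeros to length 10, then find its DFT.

Original 5-point DFT: [0, -1.1180+6.5186i, 1.1180+0.0858i, 1.1180-0.0858i, -1.1180-6.5186i]
Zero-padded 10-point DFT provides frequency interpolation.

DFT_10([x, 0, ...]) = [0, -4.9721-0.3633i, -1.1180+6.5186i, 3.9721+1.5388i, 1.1180+0.0858i, 2, 1.1180-0.0858i, 3.9721-1.5388i, -1.1180-6.5186i, -4.9721+0.3633i]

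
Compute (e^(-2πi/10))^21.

Since ω_10^10 = 1, powers reduce modulo 10.
21 mod 10 = 1
So ω_10^21 = ω_10^1 = e^(-2πi·1/10)

ω_10^21 = ω_10^1 = 0.8090-0.5878i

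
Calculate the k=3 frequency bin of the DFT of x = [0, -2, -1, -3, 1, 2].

X[3] = Σ(n=0 to 5) x[n] · ω_6^(3n) where ω_6 = e^(-2πi/6)
= (0)·ω_6^0 + (-2)·ω_6^3 + (-1)·ω_6^6 + (-3)·ω_6^9 + (1)·ω_6^12 + (2)·ω_6^15

X[3] = 3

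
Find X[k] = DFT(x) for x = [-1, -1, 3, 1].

X[k] = Σ(n=0 to 3) x[n] · ω_4^(nk)
where ω_4 = e^(-2πi/4)

Computing each X[k]:
X[0] = 2
X[1] = -4+2i
X[2] = 2
X[3] = -4-2i

X = [2, -4+2i, 2, -4-2i]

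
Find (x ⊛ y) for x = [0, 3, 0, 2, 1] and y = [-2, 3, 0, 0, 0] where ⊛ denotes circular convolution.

(x ⊛ y)[n] = Σ(m=0 to 4) x[m] · y[(n-m) mod 5]

Computing each output sample:
(x ⊛ y)[0] = 3
(x ⊛ y)[1] = -6
(x ⊛ y)[2] = 9
(x ⊛ y)[3] = -4
(x ⊛ y)[4] = 4

x ⊛ y = [3, -6, 9, -4, 4]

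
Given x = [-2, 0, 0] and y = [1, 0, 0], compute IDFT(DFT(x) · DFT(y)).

(x ⊛ y)[n] = Σ(m=0 to 2) x[m] · y[(n-m) mod 3]

Computing each output sample:
(x ⊛ y)[0] = -2
(x ⊛ y)[1] = 0
(x ⊛ y)[2] = 0

x ⊛ y = [-2, 0, 0]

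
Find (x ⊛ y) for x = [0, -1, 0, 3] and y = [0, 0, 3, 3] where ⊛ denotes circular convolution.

(x ⊛ y)[n] = Σ(m=0 to 3) x[m] · y[(n-m) mod 4]

Computing each output sample:
(x ⊛ y)[0] = -3
(x ⊛ y)[1] = 9
(x ⊛ y)[2] = 9
(x ⊛ y)[3] = -3

x ⊛ y = [-3, 9, 9, -3]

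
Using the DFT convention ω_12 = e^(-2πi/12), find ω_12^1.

ω_12^1 = e^(-2πi·1/12)
= cos(-2π·1/12) + i·sin(-2π·1/12)
= cos(-2π/12) + i·sin(-2π/12)

ω_12^1 = cos(-2π/12) + i·sin(-2π/12) = 0.8660-0.5000i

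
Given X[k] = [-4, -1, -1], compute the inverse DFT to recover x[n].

x[n] = (1/3) Σ(k=0 to 2) X[k] · e^(2πikn/3)

Computing each x[n]:
x[0] = -2
x[1] = -1
x[2] = -1

x = [-2, -1, -1]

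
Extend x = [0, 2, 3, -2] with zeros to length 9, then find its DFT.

Original 4-point DFT: [3, -3-4i, 3, -3+4i]
Zero-padded 9-point DFT provides frequency interpolation.

DFT_9([x, 0, ...]) = [3, 3.0530-2.5079i, -1.4718-4.7277i, -4.5000+0.8660i, 1.4187+2.9764i, 1.4187-2.9764i, -4.5000-0.8660i, -1.4718+4.7277i, 3.0530+2.5079i]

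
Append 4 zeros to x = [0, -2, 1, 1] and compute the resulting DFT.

Original 4-point DFT: [0, -1+3i, 2, -1-3i]
Zero-padded 8-point DFT provides frequency interpolation.

DFT_8([x, 0, ...]) = [0, -2.1213-0.2929i, -1+3i, 2.1213+1.7071i, 2, 2.1213-1.7071i, -1-3i, -2.1213+0.2929i]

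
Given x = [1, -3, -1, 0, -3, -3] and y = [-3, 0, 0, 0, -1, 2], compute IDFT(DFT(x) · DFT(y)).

(x ⊛ y)[n] = Σ(m=0 to 5) x[m] · y[(n-m) mod 6]

Computing each output sample:
(x ⊛ y)[0] = -8
(x ⊛ y)[1] = 7
(x ⊛ y)[2] = 6
(x ⊛ y)[3] = -3
(x ⊛ y)[4] = 2
(x ⊛ y)[5] = 14

x ⊛ y = [-8, 7, 6, -3, 2, 14]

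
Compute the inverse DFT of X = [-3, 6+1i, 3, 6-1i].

x[n] = (1/4) Σ(k=0 to 3) X[k] · e^(2πikn/4)

Computing each x[n]:
x[0] = 3
x[1] = -2
x[2] = -3
x[3] = -1

x = [3, -2, -3, -1]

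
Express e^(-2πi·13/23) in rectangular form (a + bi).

ω_23^13 = e^(-2πi·13/23)
= cos(-2π·13/23) + i·sin(-2π·13/23)
= cos(-26π/23) + i·sin(-26π/23)

ω_23^13 = cos(-26π/23) + i·sin(-26π/23) = -0.9172+0.3984i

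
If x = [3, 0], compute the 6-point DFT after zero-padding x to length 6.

Original 2-point DFT: [3, 3]
Zero-padded 6-point DFT provides frequency interpolation.

DFT_6([x, 0, ...]) = [3, 3, 3, 3, 3, 3]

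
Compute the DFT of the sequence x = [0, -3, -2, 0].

X[k] = Σ(n=0 to 3) x[n] · ω_4^(nk)
where ω_4 = e^(-2πi/4)

Computing each X[k]:
X[0] = -5
X[1] = 2+3i
X[2] = 1
X[3] = 2-3i

X = [-5, 2+3i, 1, 2-3i]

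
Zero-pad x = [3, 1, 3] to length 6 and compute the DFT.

Original 3-point DFT: [7, 1.0000+1.7321i, 1.0000-1.7321i]
Zero-padded 6-point DFT provides frequency interpolation.

DFT_6([x, 0, ...]) = [7, 2.0000-3.4641i, 1.0000+1.7321i, 5, 1.0000-1.7321i, 2.0000+3.4641i]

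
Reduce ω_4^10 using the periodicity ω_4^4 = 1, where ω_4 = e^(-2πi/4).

Since ω_4^4 = 1, powers reduce modulo 4.
10 mod 4 = 2
So ω_4^10 = ω_4^2 = e^(-2πi·2/4)

ω_4^10 = ω_4^2 = -1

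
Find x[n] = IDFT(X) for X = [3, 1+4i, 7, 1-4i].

x[n] = (1/4) Σ(k=0 to 3) X[k] · e^(2πikn/4)

Computing each x[n]:
x[0] = 3
x[1] = -3
x[2] = 2
x[3] = 1

x = [3, -3, 2, 1]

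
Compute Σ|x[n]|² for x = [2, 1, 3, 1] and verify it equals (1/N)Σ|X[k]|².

Time domain:
Σ|x[n]|² = |2|² + |1|² + |3|² + |1|² = 15.0000

Frequency domain:
(1/4)Σ|X[k]|² = (1/4)(|7|² + |-1|² + |3|² + |-1|²) = (1/4)·60.0000 = 15.0000

Both sides agree, confirming Parseval's theorem.

Σ|x[n]|² = (1/N)Σ|X[k]|² = 15.0000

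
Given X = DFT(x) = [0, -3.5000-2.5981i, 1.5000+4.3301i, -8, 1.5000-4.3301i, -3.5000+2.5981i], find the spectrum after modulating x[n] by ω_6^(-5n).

Modulation property: DFT(ω_6^(-5n)·x[n]) = X[(k-5) mod 6], so circularly shift X by 5 positions.

X[k-5] = [-3.5000-2.5981i, 1.5000+4.3301i, -8, 1.5000-4.3301i, -3.5000+2.5981i, 0]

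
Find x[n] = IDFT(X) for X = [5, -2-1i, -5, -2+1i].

x[n] = (1/4) Σ(k=0 to 3) X[k] · e^(2πikn/4)

Computing each x[n]:
x[0] = -1
x[1] = 3
x[2] = 1
x[3] = 2

x = [-1, 3, 1, 2]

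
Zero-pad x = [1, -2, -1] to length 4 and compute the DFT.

Original 3-point DFT: [-2, 2.5000+0.8660i, 2.5000-0.8660i]
Zero-padded 4-point DFT provides frequency interpolation.

DFT_4([x, 0, ...]) = [-2, 2+2i, 2, 2-2i]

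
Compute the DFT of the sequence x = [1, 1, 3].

X[k] = Σ(n=0 to 2) x[n] · ω_3^(nk)
where ω_3 = e^(-2πi/3)

Computing each X[k]:
X[0] = 5
X[1] = -1.0000+1.7321i
X[2] = -1.0000-1.7321i

X = [5, -1.0000+1.7321i, -1.0000-1.7321i]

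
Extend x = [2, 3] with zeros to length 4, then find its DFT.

Original 2-point DFT: [5, -1]
Zero-padded 4-point DFT provides frequency interpolation.

DFT_4([x, 0, ...]) = [5, 2-3i, -1, 2+3i]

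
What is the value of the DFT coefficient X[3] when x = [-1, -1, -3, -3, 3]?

X[3] = Σ(n=0 to 4) x[n] · ω_5^(3n) where ω_5 = e^(-2πi/5)
= (-1)·ω_5^0 + (-1)·ω_5^3 + (-3)·ω_5^6 + (-3)·ω_5^9 + (3)·ω_5^12

X[3] = -4.4721-2.3511i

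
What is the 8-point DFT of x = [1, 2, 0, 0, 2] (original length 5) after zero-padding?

Original 5-point DFT: [5, 2.2361, -2.2361, -2.2361, 2.2361]
Zero-padded 8-point DFT provides frequency interpolation.

DFT_8([x, 0, ...]) = [5, 0.4142-1.4142i, 3-2i, -2.4142-1.4142i, 1, -2.4142+1.4142i, 3+2i, 0.4142+1.4142i]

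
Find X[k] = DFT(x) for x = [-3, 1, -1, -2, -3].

X[k] = Σ(n=0 to 4) x[n] · ω_5^(nk)
where ω_5 = e^(-2πi/5)

Computing each X[k]:
X[0] = -8
X[1] = -1.1910-4.3920i
X[2] = -2.3090-1.4001i
X[3] = -2.3090+1.4001i
X[4] = -1.1910+4.3920i

X = [-8, -1.1910-4.3920i, -2.3090-1.4001i, -2.3090+1.4001i, -1.1910+4.3920i]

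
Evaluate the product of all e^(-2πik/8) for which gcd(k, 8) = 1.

The primitive 8th roots of unity are ω_8^k for k coprime to 8: k ∈ {1, 3, 5, 7}
Their product equals the constant term of the cyclotomic polynomial Φ_8(x) up to sign.
For n ≥ 3, the product of all primitive nth roots of unity is 1. (For n=1 it is 1; for n=2 it is -1.)

1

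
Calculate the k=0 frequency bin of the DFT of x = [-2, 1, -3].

X[0] = Σ(n=0 to 2) x[n] · ω_3^0 = Σ x[n]
= (-2) + (1) + (-3)

X[0] = -4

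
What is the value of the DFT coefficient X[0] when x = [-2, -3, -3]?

X[0] = Σ(n=0 to 2) x[n] · ω_3^0 = Σ x[n]
= (-2) + (-3) + (-3)

X[0] = -8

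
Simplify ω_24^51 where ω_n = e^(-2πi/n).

Since ω_24^24 = 1, powers reduce modulo 24.
51 mod 24 = 3
So ω_24^51 = ω_24^3 = e^(-2πi·3/24)

ω_24^51 = ω_24^3 = 0.7071-0.7071i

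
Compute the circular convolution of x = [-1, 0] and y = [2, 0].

(x ⊛ y)[n] = Σ(m=0 to 1) x[m] · y[(n-m) mod 2]

Computing each output sample:
(x ⊛ y)[0] = -2
(x ⊛ y)[1] = 0

x ⊛ y = [-2, 0]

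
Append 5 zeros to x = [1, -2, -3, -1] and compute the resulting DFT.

Original 4-point DFT: [-5, 4+1i, 1, 4-1i]
Zero-padded 9-point DFT provides frequency interpolation.

DFT_9([x, 0, ...]) = [-5, -0.5530+5.1060i, 3.9718+2.1297i, 2.5000-0.8660i, 1.0813-0.3783i, 1.0813+0.3783i, 2.5000+0.8660i, 3.9718-2.1297i, -0.5530-5.1060i]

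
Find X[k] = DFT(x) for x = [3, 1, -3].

X[k] = Σ(n=0 to 2) x[n] · ω_3^(nk)
where ω_3 = e^(-2πi/3)

Computing each X[k]:
X[0] = 1
X[1] = 4.0000-3.4641i
X[2] = 4.0000+3.4641i

X = [1, 4.0000-3.4641i, 4.0000+3.4641i]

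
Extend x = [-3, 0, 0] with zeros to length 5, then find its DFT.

Original 3-point DFT: [-3, -3, -3]
Zero-padded 5-point DFT provides frequency interpolation.

DFT_5([x, 0, ...]) = [-3, -3, -3, -3, -3]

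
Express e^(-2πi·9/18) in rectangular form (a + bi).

ω_18^9 = e^(-2πi·9/18)
= cos(-2π·9/18) + i·sin(-2π·9/18)
= cos(-18π/18) + i·sin(-18π/18)

ω_18^9 = cos(-18π/18) + i·sin(-18π/18) = -1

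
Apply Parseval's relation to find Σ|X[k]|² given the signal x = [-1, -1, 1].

Parseval: Σ|x[n]|² = (1/N)Σ|X[k]|², so Σ|X[k]|² = N·Σ|x[n]|² = 3·3.0000

Σ|X[k]|² = N·Σ|x[n]|² = 3·3.0000 = 9.0000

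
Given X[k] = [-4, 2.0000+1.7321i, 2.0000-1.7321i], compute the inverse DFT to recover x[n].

x[n] = (1/3) Σ(k=0 to 2) X[k] · e^(2πikn/3)

Computing each x[n]:
x[0] = 0
x[1] = -3
x[2] = -1

x = [0, -3, -1]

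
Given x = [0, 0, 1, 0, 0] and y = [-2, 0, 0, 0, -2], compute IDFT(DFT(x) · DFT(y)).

(x ⊛ y)[n] = Σ(m=0 to 4) x[m] · y[(n-m) mod 5]

Computing each output sample:
(x ⊛ y)[0] = 0
(x ⊛ y)[1] = -2
(x ⊛ y)[2] = -2
(x ⊛ y)[3] = 0
(x ⊛ y)[4] = 0

x ⊛ y = [0, -2, -2, 0, 0]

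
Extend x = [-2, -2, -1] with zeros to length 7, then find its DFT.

Original 3-point DFT: [-5, -0.5000+0.8660i, -0.5000-0.8660i]
Zero-padded 7-point DFT provides frequency interpolation.

DFT_7([x, 0, ...]) = [-5, -3.0245+2.5386i, -0.6540+1.5160i, -0.8216+0.0859i, -0.8216-0.0859i, -0.6540-1.5160i, -3.0245-2.5386i]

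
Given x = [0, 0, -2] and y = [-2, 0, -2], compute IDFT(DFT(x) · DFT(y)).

(x ⊛ y)[n] = Σ(m=0 to 2) x[m] · y[(n-m) mod 3]

Computing each output sample:
(x ⊛ y)[0] = 0
(x ⊛ y)[1] = 4
(x ⊛ y)[2] = 4

x ⊛ y = [0, 4, 4]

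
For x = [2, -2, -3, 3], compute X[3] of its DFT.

X[3] = Σ(n=0 to 3) x[n] · ω_4^(3n) where ω_4 = e^(-2πi/4)
= (2)·ω_4^0 + (-2)·ω_4^3 + (-3)·ω_4^6 + (3)·ω_4^9

X[3] = 5-5i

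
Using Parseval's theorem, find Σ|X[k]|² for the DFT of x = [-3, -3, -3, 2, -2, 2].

Parseval: Σ|x[n]|² = (1/N)Σ|X[k]|², so Σ|X[k]|² = N·Σ|x[n]|² = 6·39.0000

Σ|X[k]|² = N·Σ|x[n]|² = 6·39.0000 = 234.0000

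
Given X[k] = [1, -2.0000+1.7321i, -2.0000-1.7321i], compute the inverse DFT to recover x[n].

x[n] = (1/3) Σ(k=0 to 2) X[k] · e^(2πikn/3)

Computing each x[n]:
x[0] = -1
x[1] = 0
x[2] = 2

x = [-1, 0, 2]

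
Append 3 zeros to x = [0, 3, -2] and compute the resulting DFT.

Original 3-point DFT: [1, -0.5000-4.3301i, -0.5000+4.3301i]
Zero-padded 6-point DFT provides frequency interpolation.

DFT_6([x, 0, ...]) = [1, 2.5000-0.8660i, -0.5000-4.3301i, -5, -0.5000+4.3301i, 2.5000+0.8660i]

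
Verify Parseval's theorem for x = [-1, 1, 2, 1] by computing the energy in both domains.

Time domain:
Σ|x[n]|² = |-1|² + |1|² + |2|² + |1|² = 7.0000

Frequency domain:
(1/4)Σ|X[k]|² = (1/4)(|3|² + |-3|² + |-1|² + |-3|²) = (1/4)·28.0000 = 7.0000

Both sides agree, confirming Parseval's theorem.

Σ|x[n]|² = (1/N)Σ|X[k]|² = 7.0000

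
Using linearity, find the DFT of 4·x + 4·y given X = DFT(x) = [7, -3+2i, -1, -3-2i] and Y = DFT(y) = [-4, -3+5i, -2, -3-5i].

By linearity: DFT(4x + 4y) = 4·DFT(x) + 4·DFT(y)
= 4·[7, -3+2i, -1, -3-2i] + 4·[-4, -3+5i, -2, -3-5i]

Computing element-wise:
Z[0] = 4·(7) + 4·(-4) = 12
Z[1] = 4·(-3+2i) + 4·(-3+5i) = -24+28i
Z[2] = 4·(-1) + 4·(-2) = -12
Z[3] = 4·(-3-2i) + 4·(-3-5i) = -24-28i

DFT(4x + 4y) = 4·X + 4·Y = [12, -24+28i, -12, -24-28i]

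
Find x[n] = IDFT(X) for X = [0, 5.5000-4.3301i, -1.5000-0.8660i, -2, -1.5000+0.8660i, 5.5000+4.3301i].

x[n] = (1/6) Σ(k=0 to 5) X[k] · e^(2πikn/6)

Computing each x[n]:
x[0] = 1
x[1] = 3
x[2] = 0
x[3] = -2
x[4] = -2
x[5] = 0

x = [1, 3, 0, -2, -2, 0]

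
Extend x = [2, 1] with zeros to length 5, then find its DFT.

Original 2-point DFT: [3, 1]
Zero-padded 5-point DFT provides frequency interpolation.

DFT_5([x, 0, ...]) = [3, 2.3090-0.9511i, 1.1910-0.5878i, 1.1910+0.5878i, 2.3090+0.9511i]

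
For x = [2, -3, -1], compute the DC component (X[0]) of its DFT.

X[0] = Σ(n=0 to 2) x[n] · ω_3^0 = Σ x[n]
= (2) + (-3) + (-1)

X[0] = -2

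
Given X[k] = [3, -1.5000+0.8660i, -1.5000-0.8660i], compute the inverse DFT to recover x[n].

x[n] = (1/3) Σ(k=0 to 2) X[k] · e^(2πikn/3)

Computing each x[n]:
x[0] = 0
x[1] = 1
x[2] = 2

x = [0, 1, 2]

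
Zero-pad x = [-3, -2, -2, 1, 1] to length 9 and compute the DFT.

Original 5-point DFT: [-5, -2.5000+4.6165i, -2.5000-1.0898i, -2.5000+1.0898i, -2.5000-4.6165i]
Zero-padded 9-point DFT provides frequency interpolation.

DFT_9([x, 0, ...]) = [-5, -6.3191+2.0471i, -1.2019+4.1625i, -0.5000-0.8660i, -2.9791-0.4828i, -2.9791+0.4828i, -0.5000+0.8660i, -1.2019-4.1625i, -6.3191-2.0471i]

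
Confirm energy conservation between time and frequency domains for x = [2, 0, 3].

Time domain:
Σ|x[n]|² = |2|² + |0|² + |3|² = 13.0000

Frequency domain:
(1/3)Σ|X[k]|² = (1/3)(|5|² + |0.5000+2.5981i|² + |0.5000-2.5981i|²) = (1/3)·39.0000 = 13.0000

Both sides agree, confirming Parseval's theorem.

Σ|x[n]|² = (1/N)Σ|X[k]|² = 13.0000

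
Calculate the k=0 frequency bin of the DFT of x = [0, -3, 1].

X[0] = Σ(n=0 to 2) x[n] · ω_3^0 = Σ x[n]
= (0) + (-3) + (1)

X[0] = -2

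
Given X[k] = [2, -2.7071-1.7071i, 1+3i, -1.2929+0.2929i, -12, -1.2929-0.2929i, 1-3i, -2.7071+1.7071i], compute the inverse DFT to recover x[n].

x[n] = (1/8) Σ(k=0 to 7) X[k] · e^(2πikn/8)

Computing each x[n]:
x[0] = -2
x[1] = 1
x[2] = -1
x[3] = 3
x[4] = 0
x[5] = 1
x[6] = -2
x[7] = 2

x = [-2, 1, -1, 3, 0, 1, -2, 2]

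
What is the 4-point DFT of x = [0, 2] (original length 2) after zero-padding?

Original 2-point DFT: [2, -2]
Zero-padded 4-point DFT provides frequency interpolation.

DFT_4([x, 0, ...]) = [2, -2i, -2, 2i]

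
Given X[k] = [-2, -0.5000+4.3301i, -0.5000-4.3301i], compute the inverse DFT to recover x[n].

x[n] = (1/3) Σ(k=0 to 2) X[k] · e^(2πikn/3)

Computing each x[n]:
x[0] = -1
x[1] = -3
x[2] = 2

x = [-1, -3, 2]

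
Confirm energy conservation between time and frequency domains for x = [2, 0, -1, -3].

Time domain:
Σ|x[n]|² = |2|² + |0|² + |-1|² + |-3|² = 14.0000

Frequency domain:
(1/4)Σ|X[k]|² = (1/4)(|-2|² + |3-3i|² + |4|² + |3+3i|²) = (1/4)·56.0000 = 14.0000

Both sides agree, confirming Parseval's theorem.

Σ|x[n]|² = (1/N)Σ|X[k]|² = 14.0000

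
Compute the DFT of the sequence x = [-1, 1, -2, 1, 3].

X[k] = Σ(n=0 to 4) x[n] · ω_5^(nk)
where ω_5 = e^(-2πi/5)

Computing each X[k]:
X[0] = 2
X[1] = 1.0451+3.6655i
X[2] = -4.5451-1.6776i
X[3] = -4.5451+1.6776i
X[4] = 1.0451-3.6655i

X = [2, 1.0451+3.6655i, -4.5451-1.6776i, -4.5451+1.6776i, 1.0451-3.6655i]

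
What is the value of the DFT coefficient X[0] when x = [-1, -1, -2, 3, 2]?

X[0] = Σ(n=0 to 4) x[n] · ω_5^0 = Σ x[n]
= (-1) + (-1) + (-2) + (3) + (2)

X[0] = 1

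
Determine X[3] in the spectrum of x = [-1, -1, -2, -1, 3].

X[3] = Σ(n=0 to 4) x[n] · ω_5^(3n) where ω_5 = e^(-2πi/5)
= (-1)·ω_5^0 + (-1)·ω_5^3 + (-2)·ω_5^6 + (-1)·ω_5^9 + (3)·ω_5^12

X[3] = -3.5451-1.4001i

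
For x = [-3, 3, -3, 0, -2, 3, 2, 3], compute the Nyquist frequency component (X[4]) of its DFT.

X[4] = Σ(n=0 to 7) x[n] · ω_8^(4n) where ω_8 = e^(-2πi/8)
= (-3)·ω_8^0 + (3)·ω_8^4 + (-3)·ω_8^8 + (0)·ω_8^12 + (-2)·ω_8^16 + (3)·ω_8^20 + (2)·ω_8^24 + (3)·ω_8^28

X[4] = -15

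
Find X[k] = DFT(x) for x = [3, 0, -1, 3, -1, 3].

X[k] = Σ(n=0 to 5) x[n] · ω_6^(nk)
where ω_6 = e^(-2πi/6)

Computing each X[k]:
X[0] = 7
X[1] = 2.5000+2.5981i
X[2] = 5.5000+2.5981i
X[3] = -5
X[4] = 5.5000-2.5981i
X[5] = 2.5000-2.5981i

X = [7, 2.5000+2.5981i, 5.5000+2.5981i, -5, 5.5000-2.5981i, 2.5000-2.5981i]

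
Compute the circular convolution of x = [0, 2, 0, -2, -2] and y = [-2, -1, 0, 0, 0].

(x ⊛ y)[n] = Σ(m=0 to 4) x[m] · y[(n-m) mod 5]

Computing each output sample:
(x ⊛ y)[0] = 2
(x ⊛ y)[1] = -4
(x ⊛ y)[2] = -2
(x ⊛ y)[3] = 4
(x ⊛ y)[4] = 6

x ⊛ y = [2, -4, -2, 4, 6]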